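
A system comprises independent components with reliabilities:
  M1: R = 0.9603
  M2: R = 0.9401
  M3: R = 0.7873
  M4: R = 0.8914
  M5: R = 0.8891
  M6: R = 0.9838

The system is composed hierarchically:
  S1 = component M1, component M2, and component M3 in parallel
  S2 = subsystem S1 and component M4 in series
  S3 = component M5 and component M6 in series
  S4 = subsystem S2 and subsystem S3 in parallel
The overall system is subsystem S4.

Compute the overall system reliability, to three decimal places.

0.986

Parallel (M1, M2, and M3): 1 − (1 − 0.96030)(1 − 0.94010)(1 − 0.78730) = 0.99949
Series ([0.99949] and M4): 0.99949 × 0.89140 = 0.89095
Series (M5 and M6): 0.88910 × 0.98380 = 0.87470
Parallel ([0.89095] and [0.87470]): 1 − (1 − 0.89095)(1 − 0.87470) = 0.986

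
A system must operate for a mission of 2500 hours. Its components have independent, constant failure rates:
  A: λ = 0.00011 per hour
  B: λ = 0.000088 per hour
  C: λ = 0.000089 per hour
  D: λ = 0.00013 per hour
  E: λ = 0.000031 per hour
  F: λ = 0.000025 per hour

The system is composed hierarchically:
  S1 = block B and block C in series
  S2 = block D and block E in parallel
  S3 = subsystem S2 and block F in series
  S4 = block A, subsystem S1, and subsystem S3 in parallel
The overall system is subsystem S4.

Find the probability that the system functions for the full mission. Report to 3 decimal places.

R(A) = exp(−0.00011 × 2500) = 0.75957
R(B) = exp(−0.000088 × 2500) = 0.80252
R(C) = exp(−0.000089 × 2500) = 0.80052
R(D) = exp(−0.00013 × 2500) = 0.72253
R(E) = exp(−0.000031 × 2500) = 0.92543
R(F) = exp(−0.000025 × 2500) = 0.93941
Series (B and C): 0.80252 × 0.80052 = 0.64243
Parallel (D and E): 1 − (1 − 0.72253)(1 − 0.92543) = 0.97931
Series ([0.97931] and F): 0.97931 × 0.93941 = 0.91997
Parallel (A, [0.64243], and [0.91997]): 1 − (1 − 0.75957)(1 − 0.64243)(1 − 0.91997) = 0.993

0.993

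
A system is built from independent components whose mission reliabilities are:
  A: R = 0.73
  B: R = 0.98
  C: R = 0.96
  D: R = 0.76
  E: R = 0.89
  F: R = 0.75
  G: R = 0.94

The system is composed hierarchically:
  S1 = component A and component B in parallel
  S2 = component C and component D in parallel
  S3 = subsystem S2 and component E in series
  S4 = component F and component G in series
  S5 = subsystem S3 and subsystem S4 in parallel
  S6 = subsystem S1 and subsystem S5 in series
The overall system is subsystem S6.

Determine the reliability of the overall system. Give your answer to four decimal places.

Parallel (A and B): 1 − (1 − 0.730000)(1 − 0.980000) = 0.994600
Parallel (C and D): 1 − (1 − 0.960000)(1 − 0.760000) = 0.990400
Series ([0.990400] and E): 0.990400 × 0.890000 = 0.881456
Series (F and G): 0.750000 × 0.940000 = 0.705000
Parallel ([0.881456] and [0.705000]): 1 − (1 − 0.881456)(1 − 0.705000) = 0.965030
Series ([0.994600] and [0.965030]): 0.994600 × 0.965030 = 0.9598

0.9598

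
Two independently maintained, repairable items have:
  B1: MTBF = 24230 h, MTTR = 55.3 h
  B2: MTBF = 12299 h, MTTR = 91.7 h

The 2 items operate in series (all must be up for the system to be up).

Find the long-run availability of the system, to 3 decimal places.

0.990

A(B1) = MTBF/(MTBF+MTTR) = 24230/(24230+55.3) = 0.997723
A(B2) = MTBF/(MTBF+MTTR) = 12299/(12299+91.7) = 0.992599
Series availability: 0.997723 × 0.992599 = 0.990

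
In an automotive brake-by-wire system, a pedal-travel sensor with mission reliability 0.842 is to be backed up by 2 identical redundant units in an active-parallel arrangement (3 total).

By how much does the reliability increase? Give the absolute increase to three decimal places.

R_before = 0.842
R_after = 1 − (1 − 0.842)^3 = 0.996
ΔR = 0.996 − 0.842 = 0.154

0.154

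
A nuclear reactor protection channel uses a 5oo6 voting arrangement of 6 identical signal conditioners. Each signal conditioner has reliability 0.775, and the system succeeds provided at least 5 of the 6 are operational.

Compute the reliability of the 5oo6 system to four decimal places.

R = Σ_{i=5}^{6} C(6,i) p^i (1−p)^{6−i} with p = 0.775
C(6,5)·0.775^5·0.225^1 = 0.377435
C(6,6)·0.775^6·0.225^0 = 0.216676
Sum = 0.5941

0.5941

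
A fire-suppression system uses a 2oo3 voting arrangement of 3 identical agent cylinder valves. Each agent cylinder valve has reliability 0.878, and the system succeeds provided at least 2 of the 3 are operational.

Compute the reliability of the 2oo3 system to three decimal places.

R = Σ_{i=2}^{3} C(3,i) p^i (1−p)^{3−i} with p = 0.878
C(3,2)·0.878^2·0.122^1 = 0.28214
C(3,3)·0.878^3·0.122^0 = 0.67684
Sum = 0.959

0.959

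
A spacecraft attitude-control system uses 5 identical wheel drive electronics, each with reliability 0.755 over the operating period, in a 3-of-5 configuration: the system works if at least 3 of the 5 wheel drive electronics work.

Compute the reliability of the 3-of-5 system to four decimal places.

R = Σ_{i=3}^{5} C(5,i) p^i (1−p)^{5−i} with p = 0.755
C(5,3)·0.755^3·0.245^2 = 0.258329
C(5,4)·0.755^4·0.245^1 = 0.398037
C(5,5)·0.755^5·0.245^0 = 0.245321
Sum = 0.9017

0.9017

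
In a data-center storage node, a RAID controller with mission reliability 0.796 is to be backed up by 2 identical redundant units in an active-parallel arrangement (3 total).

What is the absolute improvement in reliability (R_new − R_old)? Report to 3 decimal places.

R_before = 0.796
R_after = 1 − (1 − 0.796)^3 = 0.992
ΔR = 0.992 − 0.796 = 0.196

0.196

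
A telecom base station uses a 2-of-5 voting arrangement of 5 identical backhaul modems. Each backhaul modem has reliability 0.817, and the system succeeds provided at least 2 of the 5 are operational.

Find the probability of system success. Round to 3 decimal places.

R = Σ_{i=2}^{5} C(5,i) p^i (1−p)^{5−i} with p = 0.817
C(5,2)·0.817^2·0.183^3 = 0.04091
C(5,3)·0.817^3·0.183^2 = 0.18263
C(5,4)·0.817^4·0.183^1 = 0.40767
C(5,5)·0.817^5·0.183^0 = 0.36401
Sum = 0.995

0.995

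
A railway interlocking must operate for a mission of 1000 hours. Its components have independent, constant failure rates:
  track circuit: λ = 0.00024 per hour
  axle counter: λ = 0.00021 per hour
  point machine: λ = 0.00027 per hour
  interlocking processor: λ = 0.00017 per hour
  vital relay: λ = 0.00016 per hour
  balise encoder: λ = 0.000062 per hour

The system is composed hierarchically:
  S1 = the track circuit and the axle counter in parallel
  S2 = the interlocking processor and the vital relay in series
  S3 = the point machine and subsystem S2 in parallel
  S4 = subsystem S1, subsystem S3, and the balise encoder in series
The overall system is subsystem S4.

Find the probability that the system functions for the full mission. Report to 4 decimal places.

R(track circuit) = exp(−0.00024 × 1000) = 0.786628
R(axle counter) = exp(−0.00021 × 1000) = 0.810584
R(point machine) = exp(−0.00027 × 1000) = 0.763379
R(interlocking processor) = exp(−0.00017 × 1000) = 0.843665
R(vital relay) = exp(−0.00016 × 1000) = 0.852144
R(balise encoder) = exp(−0.000062 × 1000) = 0.939883
Parallel (track circuit and axle counter): 1 − (1 − 0.786628)(1 − 0.810584) = 0.959584
Series (interlocking processor and vital relay): 0.843665 × 0.852144 = 0.718924
Parallel (point machine and [0.718924]): 1 − (1 − 0.763379)(1 − 0.718924) = 0.933492
Series ([0.959584], [0.933492], and balise encoder): 0.959584 × 0.933492 × 0.939883 = 0.8419

0.8419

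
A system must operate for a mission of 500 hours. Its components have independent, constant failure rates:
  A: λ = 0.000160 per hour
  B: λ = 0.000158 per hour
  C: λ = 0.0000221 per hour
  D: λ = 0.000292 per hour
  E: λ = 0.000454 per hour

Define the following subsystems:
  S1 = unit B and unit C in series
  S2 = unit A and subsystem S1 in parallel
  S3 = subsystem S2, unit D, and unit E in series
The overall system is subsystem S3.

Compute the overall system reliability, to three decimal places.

0.684

R(A) = exp(−0.000160 × 500) = 0.92312
R(B) = exp(−0.000158 × 500) = 0.92404
R(C) = exp(−0.0000221 × 500) = 0.98901
R(D) = exp(−0.000292 × 500) = 0.86416
R(E) = exp(−0.000454 × 500) = 0.79692
Series (B and C): 0.92404 × 0.98901 = 0.91388
Parallel (A and [0.91388]): 1 − (1 − 0.92312)(1 − 0.91388) = 0.99338
Series ([0.99338], D, and E): 0.99338 × 0.86416 × 0.79692 = 0.684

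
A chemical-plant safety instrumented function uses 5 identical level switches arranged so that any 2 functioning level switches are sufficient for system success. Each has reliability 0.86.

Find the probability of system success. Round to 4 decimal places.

R = Σ_{i=2}^{5} C(5,i) p^i (1−p)^{5−i} with p = 0.86
C(5,2)·0.86^2·0.14^3 = 0.020295
C(5,3)·0.86^3·0.14^2 = 0.124667
C(5,4)·0.86^4·0.14^1 = 0.382906
C(5,5)·0.86^5·0.14^0 = 0.470427
Sum = 0.9983

0.9983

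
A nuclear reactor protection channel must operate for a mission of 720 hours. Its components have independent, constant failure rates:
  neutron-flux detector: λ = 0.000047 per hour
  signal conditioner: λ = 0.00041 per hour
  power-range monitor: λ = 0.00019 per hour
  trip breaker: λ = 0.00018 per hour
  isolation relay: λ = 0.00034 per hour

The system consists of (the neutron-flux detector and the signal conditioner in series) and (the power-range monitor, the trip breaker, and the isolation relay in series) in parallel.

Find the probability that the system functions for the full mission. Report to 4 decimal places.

R(neutron-flux detector) = exp(−0.000047 × 720) = 0.966726
R(signal conditioner) = exp(−0.00041 × 720) = 0.744383
R(power-range monitor) = exp(−0.00019 × 720) = 0.872145
R(trip breaker) = exp(−0.00018 × 720) = 0.878447
R(isolation relay) = exp(−0.00034 × 720) = 0.782861
Series (neutron-flux detector and signal conditioner): 0.966726 × 0.744383 = 0.719614
Series (power-range monitor, trip breaker, and isolation relay): 0.872145 × 0.878447 × 0.782861 = 0.599776
Parallel ([0.719614] and [0.599776]): 1 − (1 − 0.719614)(1 − 0.599776) = 0.8878

0.8878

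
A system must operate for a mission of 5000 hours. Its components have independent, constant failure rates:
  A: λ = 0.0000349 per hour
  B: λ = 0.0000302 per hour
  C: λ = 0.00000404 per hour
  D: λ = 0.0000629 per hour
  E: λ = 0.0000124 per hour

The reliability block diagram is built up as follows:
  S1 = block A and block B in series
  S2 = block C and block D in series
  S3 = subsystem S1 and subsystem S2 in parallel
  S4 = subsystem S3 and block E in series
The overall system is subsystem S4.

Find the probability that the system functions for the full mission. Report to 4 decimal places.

R(A) = exp(−0.0000349 × 5000) = 0.839877
R(B) = exp(−0.0000302 × 5000) = 0.859848
R(C) = exp(−0.00000404 × 5000) = 0.980003
R(D) = exp(−0.0000629 × 5000) = 0.730154
R(E) = exp(−0.0000124 × 5000) = 0.939883
Series (A and B): 0.839877 × 0.859848 = 0.722167
Series (C and D): 0.980003 × 0.730154 = 0.715553
Parallel ([0.722167] and [0.715553]): 1 − (1 − 0.722167)(1 − 0.715553) = 0.920971
Series ([0.920971] and E): 0.920971 × 0.939883 = 0.8656

0.8656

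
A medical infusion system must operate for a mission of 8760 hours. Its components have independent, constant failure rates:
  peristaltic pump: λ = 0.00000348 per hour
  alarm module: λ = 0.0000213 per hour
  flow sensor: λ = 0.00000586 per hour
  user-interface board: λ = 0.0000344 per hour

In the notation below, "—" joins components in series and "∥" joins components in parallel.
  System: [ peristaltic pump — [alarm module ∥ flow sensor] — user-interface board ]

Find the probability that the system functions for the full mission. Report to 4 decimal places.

0.7115

R(peristaltic pump) = exp(−0.00000348 × 8760) = 0.969975
R(alarm module) = exp(−0.0000213 × 8760) = 0.829786
R(flow sensor) = exp(−0.00000586 × 8760) = 0.949962
R(user-interface board) = exp(−0.0000344 × 8760) = 0.739823
Parallel (alarm module and flow sensor): 1 − (1 − 0.829786)(1 − 0.949962) = 0.991483
Series (peristaltic pump, [0.991483], and user-interface board): 0.969975 × 0.991483 × 0.739823 = 0.7115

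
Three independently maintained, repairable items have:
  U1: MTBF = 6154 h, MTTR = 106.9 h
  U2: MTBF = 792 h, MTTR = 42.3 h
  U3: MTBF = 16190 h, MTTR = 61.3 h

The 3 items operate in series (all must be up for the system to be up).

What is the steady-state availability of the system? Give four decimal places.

0.9296

A(U1) = MTBF/(MTBF+MTTR) = 6154/(6154+106.9) = 0.982926
A(U2) = MTBF/(MTBF+MTTR) = 792/(792+42.3) = 0.949299
A(U3) = MTBF/(MTBF+MTTR) = 16190/(16190+61.3) = 0.996228
Series availability: 0.982926 × 0.949299 × 0.996228 = 0.9296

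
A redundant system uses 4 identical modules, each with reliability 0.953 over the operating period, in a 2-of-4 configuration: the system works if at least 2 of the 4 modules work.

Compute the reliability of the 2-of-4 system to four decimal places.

R = Σ_{i=2}^{4} C(4,i) p^i (1−p)^{4−i} with p = 0.953
C(4,2)·0.953^2·0.047^2 = 0.012037
C(4,3)·0.953^3·0.047^1 = 0.162718
C(4,4)·0.953^4·0.047^0 = 0.824844
Sum = 0.9996

0.9996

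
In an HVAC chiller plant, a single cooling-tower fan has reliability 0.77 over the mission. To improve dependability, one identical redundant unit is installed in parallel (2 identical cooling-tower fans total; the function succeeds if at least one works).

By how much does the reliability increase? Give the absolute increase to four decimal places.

0.1771

R_before = 0.77
R_after = 1 − (1 − 0.77)^2 = 0.9471
ΔR = 0.9471 − 0.77 = 0.1771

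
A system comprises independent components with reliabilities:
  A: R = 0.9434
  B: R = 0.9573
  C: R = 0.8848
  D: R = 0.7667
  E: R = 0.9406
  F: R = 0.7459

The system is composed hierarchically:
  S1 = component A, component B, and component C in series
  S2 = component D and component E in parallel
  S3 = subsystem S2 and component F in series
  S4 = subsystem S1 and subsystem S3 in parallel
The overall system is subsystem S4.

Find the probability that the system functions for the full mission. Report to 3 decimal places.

Series (A, B, and C): 0.94340 × 0.95730 × 0.88480 = 0.79908
Parallel (D and E): 1 − (1 − 0.76670)(1 − 0.94060) = 0.98614
Series ([0.98614] and F): 0.98614 × 0.74590 = 0.73556
Parallel ([0.79908] and [0.73556]): 1 − (1 − 0.79908)(1 − 0.73556) = 0.947

0.947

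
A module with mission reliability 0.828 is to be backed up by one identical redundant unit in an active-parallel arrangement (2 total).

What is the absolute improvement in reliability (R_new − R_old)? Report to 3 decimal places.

R_before = 0.828
R_after = 1 − (1 − 0.828)^2 = 0.970
ΔR = 0.970 − 0.828 = 0.142

0.142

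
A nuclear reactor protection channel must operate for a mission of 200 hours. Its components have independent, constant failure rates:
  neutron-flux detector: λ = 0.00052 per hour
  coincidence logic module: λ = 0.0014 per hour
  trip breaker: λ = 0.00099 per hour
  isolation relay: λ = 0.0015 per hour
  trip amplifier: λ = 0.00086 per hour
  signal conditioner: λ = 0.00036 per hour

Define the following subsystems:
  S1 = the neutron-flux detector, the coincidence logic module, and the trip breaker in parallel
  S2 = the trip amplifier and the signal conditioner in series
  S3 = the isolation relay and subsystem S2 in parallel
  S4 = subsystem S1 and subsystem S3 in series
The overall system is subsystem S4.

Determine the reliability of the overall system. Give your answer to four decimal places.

R(neutron-flux detector) = exp(−0.00052 × 200) = 0.901225
R(coincidence logic module) = exp(−0.0014 × 200) = 0.755784
R(trip breaker) = exp(−0.00099 × 200) = 0.820370
R(isolation relay) = exp(−0.0015 × 200) = 0.740818
R(trip amplifier) = exp(−0.00086 × 200) = 0.841979
R(signal conditioner) = exp(−0.00036 × 200) = 0.930531
Parallel (neutron-flux detector, coincidence logic module, and trip breaker): 1 − (1 − 0.901225)(1 − 0.755784)(1 − 0.820370) = 0.995667
Series (trip amplifier and signal conditioner): 0.841979 × 0.930531 = 0.783488
Parallel (isolation relay and [0.783488]): 1 − (1 − 0.740818)(1 − 0.783488) = 0.943884
Series ([0.995667] and [0.943884]): 0.995667 × 0.943884 = 0.9398

0.9398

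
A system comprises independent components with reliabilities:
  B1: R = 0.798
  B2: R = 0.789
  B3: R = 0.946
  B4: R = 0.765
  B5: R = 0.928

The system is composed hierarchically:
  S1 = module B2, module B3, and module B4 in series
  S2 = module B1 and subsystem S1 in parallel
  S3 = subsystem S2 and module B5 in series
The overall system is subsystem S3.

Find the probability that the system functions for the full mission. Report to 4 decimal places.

0.8476

Series (B2, B3, and B4): 0.789000 × 0.946000 × 0.765000 = 0.570991
Parallel (B1 and [0.570991]): 1 − (1 − 0.798000)(1 − 0.570991) = 0.913340
Series ([0.913340] and B5): 0.913340 × 0.928000 = 0.8476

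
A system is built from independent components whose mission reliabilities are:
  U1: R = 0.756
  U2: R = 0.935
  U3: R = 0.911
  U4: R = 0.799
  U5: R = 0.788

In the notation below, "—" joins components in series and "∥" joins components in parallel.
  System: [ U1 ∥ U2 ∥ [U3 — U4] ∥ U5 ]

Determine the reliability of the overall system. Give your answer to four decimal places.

0.9991

Series (U3 and U4): 0.911000 × 0.799000 = 0.727889
Parallel (U1, U2, [0.727889], and U5): 1 − (1 − 0.756000)(1 − 0.935000)(1 − 0.727889)(1 − 0.788000) = 0.9991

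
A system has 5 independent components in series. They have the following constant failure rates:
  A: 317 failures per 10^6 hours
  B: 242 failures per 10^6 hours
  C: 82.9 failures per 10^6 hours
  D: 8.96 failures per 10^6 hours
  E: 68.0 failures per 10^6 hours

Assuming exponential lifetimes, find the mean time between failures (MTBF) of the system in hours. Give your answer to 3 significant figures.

Series of exponential components: λ_sys = Σ λ_i
λ_sys = 0.000317 + 0.000242 + 0.0000829 + 0.00000896 + 0.0000680 = 7.1886e-04 /h
MTBF = 1 / λ_sys = 1390 h

1390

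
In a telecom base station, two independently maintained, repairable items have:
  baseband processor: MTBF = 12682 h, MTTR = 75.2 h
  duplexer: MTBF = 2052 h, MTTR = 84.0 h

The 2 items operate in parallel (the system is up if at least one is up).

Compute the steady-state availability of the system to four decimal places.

A(baseband processor) = MTBF/(MTBF+MTTR) = 12682/(12682+75.2) = 0.994105
A(duplexer) = MTBF/(MTBF+MTTR) = 2052/(2052+84.0) = 0.960674
Parallel availability: 1 − (1 − 0.994105)(1 − 0.960674) = 0.9998

0.9998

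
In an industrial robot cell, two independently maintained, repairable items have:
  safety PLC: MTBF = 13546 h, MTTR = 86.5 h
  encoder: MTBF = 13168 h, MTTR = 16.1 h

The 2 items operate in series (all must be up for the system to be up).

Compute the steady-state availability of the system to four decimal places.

0.9924

A(safety PLC) = MTBF/(MTBF+MTTR) = 13546/(13546+86.5) = 0.993655
A(encoder) = MTBF/(MTBF+MTTR) = 13168/(13168+16.1) = 0.998779
Series availability: 0.993655 × 0.998779 = 0.9924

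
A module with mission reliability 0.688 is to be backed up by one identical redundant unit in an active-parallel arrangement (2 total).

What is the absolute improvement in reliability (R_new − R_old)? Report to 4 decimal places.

R_before = 0.688
R_after = 1 − (1 − 0.688)^2 = 0.9027
ΔR = 0.9027 − 0.688 = 0.2147

0.2147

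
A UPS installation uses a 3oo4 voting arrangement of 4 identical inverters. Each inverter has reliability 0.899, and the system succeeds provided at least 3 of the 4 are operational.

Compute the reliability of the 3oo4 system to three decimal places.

0.947

R = Σ_{i=3}^{4} C(4,i) p^i (1−p)^{4−i} with p = 0.899
C(4,3)·0.899^3·0.101^1 = 0.29354
C(4,4)·0.899^4·0.101^0 = 0.65319
Sum = 0.947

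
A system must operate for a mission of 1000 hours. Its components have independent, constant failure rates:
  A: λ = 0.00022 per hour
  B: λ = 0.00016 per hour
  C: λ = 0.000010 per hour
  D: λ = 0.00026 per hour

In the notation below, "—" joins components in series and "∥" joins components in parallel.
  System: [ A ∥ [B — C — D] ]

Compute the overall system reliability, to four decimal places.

R(A) = exp(−0.00022 × 1000) = 0.802519
R(B) = exp(−0.00016 × 1000) = 0.852144
R(C) = exp(−0.000010 × 1000) = 0.990050
R(D) = exp(−0.00026 × 1000) = 0.771052
Series (B, C, and D): 0.852144 × 0.990050 × 0.771052 = 0.650510
Parallel (A and [0.650510]): 1 − (1 − 0.802519)(1 − 0.650510) = 0.9310

0.9310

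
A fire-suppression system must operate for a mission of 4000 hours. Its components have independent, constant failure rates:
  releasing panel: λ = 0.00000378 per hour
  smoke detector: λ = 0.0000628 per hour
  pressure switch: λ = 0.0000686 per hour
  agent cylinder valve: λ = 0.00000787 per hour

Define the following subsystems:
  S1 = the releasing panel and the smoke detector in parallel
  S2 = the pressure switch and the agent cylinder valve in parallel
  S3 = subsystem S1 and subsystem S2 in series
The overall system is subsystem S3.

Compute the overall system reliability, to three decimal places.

0.989

R(releasing panel) = exp(−0.00000378 × 4000) = 0.98499
R(smoke detector) = exp(−0.0000628 × 4000) = 0.77787
R(pressure switch) = exp(−0.0000686 × 4000) = 0.76003
R(agent cylinder valve) = exp(−0.00000787 × 4000) = 0.96901
Parallel (releasing panel and smoke detector): 1 − (1 − 0.98499)(1 − 0.77787) = 0.99667
Parallel (pressure switch and agent cylinder valve): 1 − (1 − 0.76003)(1 − 0.96901) = 0.99256
Series ([0.99667] and [0.99256]): 0.99667 × 0.99256 = 0.989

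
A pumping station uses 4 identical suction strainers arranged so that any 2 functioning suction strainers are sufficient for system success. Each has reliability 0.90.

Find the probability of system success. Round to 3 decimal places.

R = Σ_{i=2}^{4} C(4,i) p^i (1−p)^{4−i} with p = 0.90
C(4,2)·0.90^2·0.10^2 = 0.04860
C(4,3)·0.90^3·0.10^1 = 0.29160
C(4,4)·0.90^4·0.10^0 = 0.65610
Sum = 0.996

0.996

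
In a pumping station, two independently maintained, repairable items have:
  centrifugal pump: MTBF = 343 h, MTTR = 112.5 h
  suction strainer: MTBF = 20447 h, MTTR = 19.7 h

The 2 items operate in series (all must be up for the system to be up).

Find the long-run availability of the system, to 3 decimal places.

A(centrifugal pump) = MTBF/(MTBF+MTTR) = 343/(343+112.5) = 0.753019
A(suction strainer) = MTBF/(MTBF+MTTR) = 20447/(20447+19.7) = 0.999037
Series availability: 0.753019 × 0.999037 = 0.752

0.752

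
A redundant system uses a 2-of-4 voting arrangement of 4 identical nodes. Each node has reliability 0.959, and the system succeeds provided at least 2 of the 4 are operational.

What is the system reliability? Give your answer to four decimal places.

R = Σ_{i=2}^{4} C(4,i) p^i (1−p)^{4−i} with p = 0.959
C(4,2)·0.959^2·0.041^2 = 0.009276
C(4,3)·0.959^3·0.041^1 = 0.144644
C(4,4)·0.959^4·0.041^0 = 0.845813
Sum = 0.9997

0.9997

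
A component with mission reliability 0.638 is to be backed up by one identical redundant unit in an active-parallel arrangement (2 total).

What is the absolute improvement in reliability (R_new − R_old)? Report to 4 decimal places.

0.2310

R_before = 0.638
R_after = 1 − (1 − 0.638)^2 = 0.8690
ΔR = 0.8690 − 0.638 = 0.2310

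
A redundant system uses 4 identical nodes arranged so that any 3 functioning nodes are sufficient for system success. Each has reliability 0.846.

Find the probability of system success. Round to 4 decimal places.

0.8852

R = Σ_{i=3}^{4} C(4,i) p^i (1−p)^{4−i} with p = 0.846
C(4,3)·0.846^3·0.154^1 = 0.372985
C(4,4)·0.846^4·0.154^0 = 0.512249
Sum = 0.8852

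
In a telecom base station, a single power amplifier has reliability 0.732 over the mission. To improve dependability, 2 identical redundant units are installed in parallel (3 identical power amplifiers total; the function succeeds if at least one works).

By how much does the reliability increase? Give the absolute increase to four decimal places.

0.2488

R_before = 0.732
R_after = 1 − (1 − 0.732)^3 = 0.9808
ΔR = 0.9808 − 0.732 = 0.2488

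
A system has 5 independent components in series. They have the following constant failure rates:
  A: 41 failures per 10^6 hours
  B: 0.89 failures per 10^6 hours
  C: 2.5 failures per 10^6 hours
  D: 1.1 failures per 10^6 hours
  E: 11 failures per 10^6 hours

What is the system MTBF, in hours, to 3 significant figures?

Series of exponential components: λ_sys = Σ λ_i
λ_sys = 0.000041 + 0.00000089 + 0.0000025 + 0.0000011 + 0.000011 = 5.6490e-05 /h
MTBF = 1 / λ_sys = 17700 h

17700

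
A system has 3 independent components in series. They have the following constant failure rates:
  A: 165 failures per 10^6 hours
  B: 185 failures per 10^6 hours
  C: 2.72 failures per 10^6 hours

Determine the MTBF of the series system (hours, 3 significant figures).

Series of exponential components: λ_sys = Σ λ_i
λ_sys = 0.000165 + 0.000185 + 0.00000272 = 3.5272e-04 /h
MTBF = 1 / λ_sys = 2840 h

2840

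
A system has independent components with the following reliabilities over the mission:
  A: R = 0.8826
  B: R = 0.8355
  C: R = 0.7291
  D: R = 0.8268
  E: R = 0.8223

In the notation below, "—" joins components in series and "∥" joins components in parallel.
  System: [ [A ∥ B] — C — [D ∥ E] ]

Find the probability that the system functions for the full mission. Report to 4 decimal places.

Parallel (A and B): 1 − (1 − 0.882600)(1 − 0.835500) = 0.980688
Parallel (D and E): 1 − (1 − 0.826800)(1 − 0.822300) = 0.969222
Series ([0.980688], C, and [0.969222]): 0.980688 × 0.729100 × 0.969222 = 0.6930

0.6930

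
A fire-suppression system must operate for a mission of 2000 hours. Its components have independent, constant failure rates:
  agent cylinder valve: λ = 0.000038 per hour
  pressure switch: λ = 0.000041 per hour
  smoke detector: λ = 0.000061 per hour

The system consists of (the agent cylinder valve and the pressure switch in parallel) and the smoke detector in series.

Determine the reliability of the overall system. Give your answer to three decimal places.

R(agent cylinder valve) = exp(−0.000038 × 2000) = 0.92682
R(pressure switch) = exp(−0.000041 × 2000) = 0.92127
R(smoke detector) = exp(−0.000061 × 2000) = 0.88515
Parallel (agent cylinder valve and pressure switch): 1 − (1 − 0.92682)(1 − 0.92127) = 0.99424
Series ([0.99424] and smoke detector): 0.99424 × 0.88515 = 0.880

0.880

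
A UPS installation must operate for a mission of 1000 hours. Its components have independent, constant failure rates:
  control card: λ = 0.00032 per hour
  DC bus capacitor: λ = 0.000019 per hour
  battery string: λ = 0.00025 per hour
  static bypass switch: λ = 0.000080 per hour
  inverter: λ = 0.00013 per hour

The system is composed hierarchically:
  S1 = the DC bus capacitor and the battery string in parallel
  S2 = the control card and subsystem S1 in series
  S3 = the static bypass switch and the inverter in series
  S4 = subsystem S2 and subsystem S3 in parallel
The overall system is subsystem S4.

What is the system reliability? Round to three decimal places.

R(control card) = exp(−0.00032 × 1000) = 0.72615
R(DC bus capacitor) = exp(−0.000019 × 1000) = 0.98118
R(battery string) = exp(−0.00025 × 1000) = 0.77880
R(static bypass switch) = exp(−0.000080 × 1000) = 0.92312
R(inverter) = exp(−0.00013 × 1000) = 0.87810
Parallel (DC bus capacitor and battery string): 1 − (1 − 0.98118)(1 − 0.77880) = 0.99584
Series (control card and [0.99584]): 0.72615 × 0.99584 = 0.72313
Series (static bypass switch and inverter): 0.92312 × 0.87810 = 0.81059
Parallel ([0.72313] and [0.81059]): 1 − (1 − 0.72313)(1 − 0.81059) = 0.948

0.948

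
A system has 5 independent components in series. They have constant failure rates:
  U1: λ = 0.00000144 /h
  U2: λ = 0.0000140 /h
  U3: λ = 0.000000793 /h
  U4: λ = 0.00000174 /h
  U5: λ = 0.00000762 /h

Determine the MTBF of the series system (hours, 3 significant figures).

39100

Series of exponential components: λ_sys = Σ λ_i
λ_sys = 0.00000144 + 0.0000140 + 0.000000793 + 0.00000174 + 0.00000762 = 2.5593e-05 /h
MTBF = 1 / λ_sys = 39100 h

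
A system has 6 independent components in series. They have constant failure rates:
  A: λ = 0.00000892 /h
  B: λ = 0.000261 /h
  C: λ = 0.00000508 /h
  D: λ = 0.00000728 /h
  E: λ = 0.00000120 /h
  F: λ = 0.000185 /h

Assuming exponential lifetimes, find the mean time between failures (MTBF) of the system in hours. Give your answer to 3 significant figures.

2130

Series of exponential components: λ_sys = Σ λ_i
λ_sys = 0.00000892 + 0.000261 + 0.00000508 + 0.00000728 + 0.00000120 + 0.000185 = 4.6848e-04 /h
MTBF = 1 / λ_sys = 2130 h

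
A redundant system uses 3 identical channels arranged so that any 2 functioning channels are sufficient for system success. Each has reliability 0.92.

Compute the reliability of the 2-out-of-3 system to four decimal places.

R = Σ_{i=2}^{3} C(3,i) p^i (1−p)^{3−i} with p = 0.92
C(3,2)·0.92^2·0.08^1 = 0.203136
C(3,3)·0.92^3·0.08^0 = 0.778688
Sum = 0.9818

0.9818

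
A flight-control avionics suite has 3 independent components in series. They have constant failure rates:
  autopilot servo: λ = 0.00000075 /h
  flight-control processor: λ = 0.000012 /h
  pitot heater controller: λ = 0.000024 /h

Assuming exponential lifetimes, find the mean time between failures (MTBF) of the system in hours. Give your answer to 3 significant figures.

Series of exponential components: λ_sys = Σ λ_i
λ_sys = 0.00000075 + 0.000012 + 0.000024 = 3.6750e-05 /h
MTBF = 1 / λ_sys = 27200 h

27200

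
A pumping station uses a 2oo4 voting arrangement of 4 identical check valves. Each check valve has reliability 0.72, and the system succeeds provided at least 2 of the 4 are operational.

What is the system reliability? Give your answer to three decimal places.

R = Σ_{i=2}^{4} C(4,i) p^i (1−p)^{4−i} with p = 0.72
C(4,2)·0.72^2·0.28^2 = 0.24386
C(4,3)·0.72^3·0.28^1 = 0.41804
C(4,4)·0.72^4·0.28^0 = 0.26874
Sum = 0.931

0.931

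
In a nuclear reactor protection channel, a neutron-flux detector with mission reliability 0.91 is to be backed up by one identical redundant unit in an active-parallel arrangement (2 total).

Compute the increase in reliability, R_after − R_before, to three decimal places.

0.082

R_before = 0.91
R_after = 1 − (1 − 0.91)^2 = 0.992
ΔR = 0.992 − 0.91 = 0.082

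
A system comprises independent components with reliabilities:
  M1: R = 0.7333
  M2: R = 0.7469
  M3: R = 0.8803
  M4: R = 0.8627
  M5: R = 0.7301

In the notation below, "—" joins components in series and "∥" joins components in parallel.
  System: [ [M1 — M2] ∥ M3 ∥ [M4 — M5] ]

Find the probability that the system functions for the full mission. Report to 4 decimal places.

0.9800

Series (M1 and M2): 0.733300 × 0.746900 = 0.547702
Series (M4 and M5): 0.862700 × 0.730100 = 0.629857
Parallel ([0.547702], M3, and [0.629857]): 1 − (1 − 0.547702)(1 − 0.880300)(1 − 0.629857) = 0.9800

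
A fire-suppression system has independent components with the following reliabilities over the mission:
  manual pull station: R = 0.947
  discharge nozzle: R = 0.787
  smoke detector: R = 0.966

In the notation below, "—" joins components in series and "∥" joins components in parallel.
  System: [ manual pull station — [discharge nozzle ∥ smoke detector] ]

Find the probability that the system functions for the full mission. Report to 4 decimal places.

Parallel (discharge nozzle and smoke detector): 1 − (1 − 0.787000)(1 − 0.966000) = 0.992758
Series (manual pull station and [0.992758]): 0.947000 × 0.992758 = 0.9401

0.9401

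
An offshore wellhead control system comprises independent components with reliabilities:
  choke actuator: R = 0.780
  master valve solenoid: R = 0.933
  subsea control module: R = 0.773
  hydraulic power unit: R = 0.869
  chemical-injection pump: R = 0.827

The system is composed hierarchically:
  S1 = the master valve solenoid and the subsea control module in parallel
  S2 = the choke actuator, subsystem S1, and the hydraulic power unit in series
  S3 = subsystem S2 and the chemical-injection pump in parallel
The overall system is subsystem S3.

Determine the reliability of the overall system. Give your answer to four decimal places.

Parallel (master valve solenoid and subsea control module): 1 − (1 − 0.933000)(1 − 0.773000) = 0.984791
Series (choke actuator, [0.984791], and hydraulic power unit): 0.780000 × 0.984791 × 0.869000 = 0.667511
Parallel ([0.667511] and chemical-injection pump): 1 − (1 − 0.667511)(1 − 0.827000) = 0.9425

0.9425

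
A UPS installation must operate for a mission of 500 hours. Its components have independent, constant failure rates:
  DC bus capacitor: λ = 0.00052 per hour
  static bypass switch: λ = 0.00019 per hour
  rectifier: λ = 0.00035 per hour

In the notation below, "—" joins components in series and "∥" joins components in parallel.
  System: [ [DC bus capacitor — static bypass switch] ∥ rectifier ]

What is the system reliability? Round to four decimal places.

0.9520

R(DC bus capacitor) = exp(−0.00052 × 500) = 0.771052
R(static bypass switch) = exp(−0.00019 × 500) = 0.909373
R(rectifier) = exp(−0.00035 × 500) = 0.839457
Series (DC bus capacitor and static bypass switch): 0.771052 × 0.909373 = 0.701174
Parallel ([0.701174] and rectifier): 1 − (1 − 0.701174)(1 − 0.839457) = 0.9520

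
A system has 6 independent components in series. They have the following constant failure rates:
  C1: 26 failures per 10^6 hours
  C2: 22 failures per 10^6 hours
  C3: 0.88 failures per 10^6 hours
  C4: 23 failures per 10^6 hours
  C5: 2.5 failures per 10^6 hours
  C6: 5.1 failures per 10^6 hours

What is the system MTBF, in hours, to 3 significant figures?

Series of exponential components: λ_sys = Σ λ_i
λ_sys = 0.000026 + 0.000022 + 0.00000088 + 0.000023 + 0.0000025 + 0.0000051 = 7.9480e-05 /h
MTBF = 1 / λ_sys = 12600 h

12600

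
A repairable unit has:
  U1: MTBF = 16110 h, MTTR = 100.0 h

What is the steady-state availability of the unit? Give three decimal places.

0.994

A(U1) = MTBF/(MTBF+MTTR) = 16110/(16110+100.0) = 0.994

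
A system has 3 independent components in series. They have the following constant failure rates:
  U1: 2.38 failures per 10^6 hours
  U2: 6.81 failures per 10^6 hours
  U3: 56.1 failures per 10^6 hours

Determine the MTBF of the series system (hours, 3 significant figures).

Series of exponential components: λ_sys = Σ λ_i
λ_sys = 0.00000238 + 0.00000681 + 0.0000561 = 6.5290e-05 /h
MTBF = 1 / λ_sys = 15300 h

15300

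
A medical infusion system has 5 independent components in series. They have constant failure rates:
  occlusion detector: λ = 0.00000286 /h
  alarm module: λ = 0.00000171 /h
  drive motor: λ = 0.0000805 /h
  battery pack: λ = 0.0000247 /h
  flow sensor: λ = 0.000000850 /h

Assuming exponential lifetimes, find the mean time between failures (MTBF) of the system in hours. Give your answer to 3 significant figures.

Series of exponential components: λ_sys = Σ λ_i
λ_sys = 0.00000286 + 0.00000171 + 0.0000805 + 0.0000247 + 0.000000850 = 1.1062e-04 /h
MTBF = 1 / λ_sys = 9040 h

9040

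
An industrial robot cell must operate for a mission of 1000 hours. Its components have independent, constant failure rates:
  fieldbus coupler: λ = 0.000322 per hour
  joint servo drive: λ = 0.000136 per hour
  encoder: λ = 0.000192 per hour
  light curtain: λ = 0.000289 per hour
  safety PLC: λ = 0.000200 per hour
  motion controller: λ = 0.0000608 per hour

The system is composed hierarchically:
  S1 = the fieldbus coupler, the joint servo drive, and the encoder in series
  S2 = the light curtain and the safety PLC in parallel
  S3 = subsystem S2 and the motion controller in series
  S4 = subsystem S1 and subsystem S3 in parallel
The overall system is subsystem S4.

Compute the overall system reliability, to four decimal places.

0.9513

R(fieldbus coupler) = exp(−0.000322 × 1000) = 0.724698
R(joint servo drive) = exp(−0.000136 × 1000) = 0.872843
R(encoder) = exp(−0.000192 × 1000) = 0.825307
R(light curtain) = exp(−0.000289 × 1000) = 0.749012
R(safety PLC) = exp(−0.000200 × 1000) = 0.818731
R(motion controller) = exp(−0.0000608 × 1000) = 0.941011
Series (fieldbus coupler, joint servo drive, and encoder): 0.724698 × 0.872843 × 0.825307 = 0.522046
Parallel (light curtain and safety PLC): 1 − (1 − 0.749012)(1 − 0.818731) = 0.954504
Series ([0.954504] and motion controller): 0.954504 × 0.941011 = 0.898199
Parallel ([0.522046] and [0.898199]): 1 − (1 − 0.522046)(1 − 0.898199) = 0.9513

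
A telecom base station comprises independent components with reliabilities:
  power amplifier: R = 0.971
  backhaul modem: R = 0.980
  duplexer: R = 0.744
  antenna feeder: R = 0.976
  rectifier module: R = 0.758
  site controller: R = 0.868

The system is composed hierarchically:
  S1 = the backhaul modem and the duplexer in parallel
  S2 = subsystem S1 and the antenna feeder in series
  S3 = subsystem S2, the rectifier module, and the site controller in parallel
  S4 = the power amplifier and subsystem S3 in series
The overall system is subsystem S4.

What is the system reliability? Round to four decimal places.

0.9701

Parallel (backhaul modem and duplexer): 1 − (1 − 0.980000)(1 − 0.744000) = 0.994880
Series ([0.994880] and antenna feeder): 0.994880 × 0.976000 = 0.971003
Parallel ([0.971003], rectifier module, and site controller): 1 − (1 − 0.971003)(1 − 0.758000)(1 − 0.868000) = 0.999074
Series (power amplifier and [0.999074]): 0.971000 × 0.999074 = 0.9701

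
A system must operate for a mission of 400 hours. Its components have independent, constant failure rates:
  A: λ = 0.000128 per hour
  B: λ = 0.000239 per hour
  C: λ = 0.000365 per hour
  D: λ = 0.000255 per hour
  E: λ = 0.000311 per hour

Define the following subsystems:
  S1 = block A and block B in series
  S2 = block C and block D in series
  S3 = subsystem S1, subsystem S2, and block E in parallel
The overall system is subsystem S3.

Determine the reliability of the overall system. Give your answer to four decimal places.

R(A) = exp(−0.000128 × 400) = 0.950089
R(B) = exp(−0.000239 × 400) = 0.908827
R(C) = exp(−0.000365 × 400) = 0.864158
R(D) = exp(−0.000255 × 400) = 0.903030
R(E) = exp(−0.000311 × 400) = 0.883027
Series (A and B): 0.950089 × 0.908827 = 0.863467
Series (C and D): 0.864158 × 0.903030 = 0.780361
Parallel ([0.863467], [0.780361], and E): 1 − (1 − 0.863467)(1 − 0.780361)(1 − 0.883027) = 0.9965

0.9965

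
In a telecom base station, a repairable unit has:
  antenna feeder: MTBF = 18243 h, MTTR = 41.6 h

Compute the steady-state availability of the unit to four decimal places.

A(antenna feeder) = MTBF/(MTBF+MTTR) = 18243/(18243+41.6) = 0.9977

0.9977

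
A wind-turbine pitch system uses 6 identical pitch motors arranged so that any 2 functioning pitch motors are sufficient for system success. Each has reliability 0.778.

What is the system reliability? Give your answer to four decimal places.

R = Σ_{i=2}^{6} C(6,i) p^i (1−p)^{6−i} with p = 0.778
C(6,2)·0.778^2·0.222^4 = 0.022053
C(6,3)·0.778^3·0.222^3 = 0.103045
C(6,4)·0.778^4·0.222^2 = 0.270842
C(6,5)·0.778^5·0.222^1 = 0.379666
C(6,6)·0.778^6·0.222^0 = 0.221757
Sum = 0.9974

0.9974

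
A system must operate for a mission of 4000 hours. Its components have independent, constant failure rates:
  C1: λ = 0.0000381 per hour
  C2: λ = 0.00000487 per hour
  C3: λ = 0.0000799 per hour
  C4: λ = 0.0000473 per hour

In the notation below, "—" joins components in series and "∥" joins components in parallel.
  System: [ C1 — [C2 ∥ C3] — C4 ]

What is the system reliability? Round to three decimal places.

R(C1) = exp(−0.0000381 × 4000) = 0.85864
R(C2) = exp(−0.00000487 × 4000) = 0.98071
R(C3) = exp(−0.0000799 × 4000) = 0.72644
R(C4) = exp(−0.0000473 × 4000) = 0.82762
Parallel (C2 and C3): 1 − (1 − 0.98071)(1 − 0.72644) = 0.99472
Series (C1, [0.99472], and C4): 0.85864 × 0.99472 × 0.82762 = 0.707

0.707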